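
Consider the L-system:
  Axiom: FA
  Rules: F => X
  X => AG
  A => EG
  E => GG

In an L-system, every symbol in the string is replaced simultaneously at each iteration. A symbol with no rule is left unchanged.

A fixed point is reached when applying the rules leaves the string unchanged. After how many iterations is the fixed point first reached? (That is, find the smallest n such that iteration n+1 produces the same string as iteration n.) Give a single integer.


Step 0: FA
Step 1: XEG
Step 2: AGGGG
Step 3: EGGGGG
Step 4: GGGGGGG
Step 5: GGGGGGG  (unchanged — fixed point at step 4)

Answer: 4


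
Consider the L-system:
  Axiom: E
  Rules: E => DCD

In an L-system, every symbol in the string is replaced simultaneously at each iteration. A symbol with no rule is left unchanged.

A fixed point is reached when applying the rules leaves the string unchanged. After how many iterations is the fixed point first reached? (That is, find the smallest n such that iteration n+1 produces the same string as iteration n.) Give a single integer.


Step 0: E
Step 1: DCD
Step 2: DCD  (unchanged — fixed point at step 1)

Answer: 1


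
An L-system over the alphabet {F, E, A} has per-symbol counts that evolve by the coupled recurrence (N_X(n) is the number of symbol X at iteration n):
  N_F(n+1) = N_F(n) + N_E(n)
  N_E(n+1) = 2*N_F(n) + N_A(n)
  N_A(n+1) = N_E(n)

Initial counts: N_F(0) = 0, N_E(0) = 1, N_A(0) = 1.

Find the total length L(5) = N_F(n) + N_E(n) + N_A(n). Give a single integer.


Answer: 61

Derivation:
Step 0: N_F=0, N_E=1, N_A=1, L=2
Step 1: N_F=1, N_E=1, N_A=1, L=3
Step 2: N_F=2, N_E=3, N_A=1, L=6
Step 3: N_F=5, N_E=5, N_A=3, L=13
Step 4: N_F=10, N_E=13, N_A=5, L=28
Step 5: N_F=23, N_E=25, N_A=13, L=61


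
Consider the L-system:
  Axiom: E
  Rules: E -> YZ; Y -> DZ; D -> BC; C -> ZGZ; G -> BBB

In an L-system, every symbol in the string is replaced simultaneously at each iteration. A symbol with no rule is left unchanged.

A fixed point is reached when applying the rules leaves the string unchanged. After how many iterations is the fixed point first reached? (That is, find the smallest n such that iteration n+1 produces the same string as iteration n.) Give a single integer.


Step 0: E
Step 1: YZ
Step 2: DZZ
Step 3: BCZZ
Step 4: BZGZZZ
Step 5: BZBBBZZZ
Step 6: BZBBBZZZ  (unchanged — fixed point at step 5)

Answer: 5


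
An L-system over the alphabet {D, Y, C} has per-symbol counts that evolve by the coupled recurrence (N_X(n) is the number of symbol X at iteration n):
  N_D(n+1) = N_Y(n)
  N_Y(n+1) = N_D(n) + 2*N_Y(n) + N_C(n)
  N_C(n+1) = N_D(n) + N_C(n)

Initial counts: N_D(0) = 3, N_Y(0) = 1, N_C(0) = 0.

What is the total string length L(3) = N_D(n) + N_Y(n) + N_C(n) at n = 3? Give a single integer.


Step 0: N_D=3, N_Y=1, N_C=0, L=4
Step 1: N_D=1, N_Y=5, N_C=3, L=9
Step 2: N_D=5, N_Y=14, N_C=4, L=23
Step 3: N_D=14, N_Y=37, N_C=9, L=60

Answer: 60


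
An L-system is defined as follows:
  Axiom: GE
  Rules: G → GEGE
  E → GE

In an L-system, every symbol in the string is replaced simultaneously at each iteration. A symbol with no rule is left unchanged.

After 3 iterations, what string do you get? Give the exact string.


Answer: GEGEGEGEGEGEGEGEGEGEGEGEGEGEGEGEGEGEGEGEGEGEGEGEGEGEGE

Derivation:
Step 0: GE
Step 1: GEGEGE
Step 2: GEGEGEGEGEGEGEGEGE
Step 3: GEGEGEGEGEGEGEGEGEGEGEGEGEGEGEGEGEGEGEGEGEGEGEGEGEGEGE


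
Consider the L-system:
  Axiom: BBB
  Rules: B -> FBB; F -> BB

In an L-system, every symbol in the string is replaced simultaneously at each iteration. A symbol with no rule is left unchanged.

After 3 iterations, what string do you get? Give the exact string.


Answer: FBBFBBBBFBBFBBBBFBBFBBFBBFBBBBFBBFBBBBFBBFBBFBBFBBBBFBBFBBBBFBBFBB

Derivation:
Step 0: BBB
Step 1: FBBFBBFBB
Step 2: BBFBBFBBBBFBBFBBBBFBBFBB
Step 3: FBBFBBBBFBBFBBBBFBBFBBFBBFBBBBFBBFBBBBFBBFBBFBBFBBBBFBBFBBBBFBBFBB


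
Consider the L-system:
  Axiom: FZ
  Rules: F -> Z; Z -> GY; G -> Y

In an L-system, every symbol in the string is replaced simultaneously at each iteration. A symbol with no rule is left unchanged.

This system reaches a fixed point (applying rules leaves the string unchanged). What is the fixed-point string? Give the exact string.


Answer: YYYY

Derivation:
Step 0: FZ
Step 1: ZGY
Step 2: GYYY
Step 3: YYYY
Step 4: YYYY  (unchanged — fixed point at step 3)


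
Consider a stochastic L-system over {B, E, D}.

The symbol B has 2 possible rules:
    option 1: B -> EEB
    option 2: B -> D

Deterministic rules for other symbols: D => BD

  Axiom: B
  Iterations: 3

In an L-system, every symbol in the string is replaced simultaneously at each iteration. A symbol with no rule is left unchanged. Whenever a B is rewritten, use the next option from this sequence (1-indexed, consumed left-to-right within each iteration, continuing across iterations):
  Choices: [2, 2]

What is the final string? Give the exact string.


Step 0: B
Step 1: D  (used choices [2])
Step 2: BD  (used choices [])
Step 3: DBD  (used choices [2])

Answer: DBD


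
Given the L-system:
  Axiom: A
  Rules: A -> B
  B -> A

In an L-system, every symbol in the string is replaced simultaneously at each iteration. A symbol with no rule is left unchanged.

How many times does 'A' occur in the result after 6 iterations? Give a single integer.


Answer: 1

Derivation:
Step 0: A  (1 'A')
Step 1: B  (0 'A')
Step 2: A  (1 'A')
Step 3: B  (0 'A')
Step 4: A  (1 'A')
Step 5: B  (0 'A')
Step 6: A  (1 'A')


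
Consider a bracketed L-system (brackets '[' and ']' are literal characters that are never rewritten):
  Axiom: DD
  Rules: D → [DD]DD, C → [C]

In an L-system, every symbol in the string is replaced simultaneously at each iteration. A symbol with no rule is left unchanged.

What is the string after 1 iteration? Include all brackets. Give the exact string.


Step 0: DD
Step 1: [DD]DD[DD]DD

Answer: [DD]DD[DD]DD


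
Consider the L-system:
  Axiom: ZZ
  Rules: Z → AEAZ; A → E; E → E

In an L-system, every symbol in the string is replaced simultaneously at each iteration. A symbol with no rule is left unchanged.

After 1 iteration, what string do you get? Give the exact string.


Step 0: ZZ
Step 1: AEAZAEAZ

Answer: AEAZAEAZ


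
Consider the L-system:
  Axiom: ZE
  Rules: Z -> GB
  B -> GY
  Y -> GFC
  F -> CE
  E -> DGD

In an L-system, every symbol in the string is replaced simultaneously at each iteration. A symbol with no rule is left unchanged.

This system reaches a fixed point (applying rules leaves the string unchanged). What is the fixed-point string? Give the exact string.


Answer: GGGCDGDCDGD

Derivation:
Step 0: ZE
Step 1: GBDGD
Step 2: GGYDGD
Step 3: GGGFCDGD
Step 4: GGGCECDGD
Step 5: GGGCDGDCDGD
Step 6: GGGCDGDCDGD  (unchanged — fixed point at step 5)


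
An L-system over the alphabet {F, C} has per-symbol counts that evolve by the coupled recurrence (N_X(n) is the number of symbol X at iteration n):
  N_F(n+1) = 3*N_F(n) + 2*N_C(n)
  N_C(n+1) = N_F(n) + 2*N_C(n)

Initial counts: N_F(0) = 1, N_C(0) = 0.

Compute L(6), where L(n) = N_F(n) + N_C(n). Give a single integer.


Answer: 4096

Derivation:
Step 0: N_F=1, N_C=0, L=1
Step 1: N_F=3, N_C=1, L=4
Step 2: N_F=11, N_C=5, L=16
Step 3: N_F=43, N_C=21, L=64
Step 4: N_F=171, N_C=85, L=256
Step 5: N_F=683, N_C=341, L=1024
Step 6: N_F=2731, N_C=1365, L=4096


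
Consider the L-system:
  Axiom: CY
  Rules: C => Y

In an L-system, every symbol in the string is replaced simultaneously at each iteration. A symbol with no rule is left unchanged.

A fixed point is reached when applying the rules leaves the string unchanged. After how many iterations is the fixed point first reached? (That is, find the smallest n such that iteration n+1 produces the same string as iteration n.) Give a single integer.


Step 0: CY
Step 1: YY
Step 2: YY  (unchanged — fixed point at step 1)

Answer: 1


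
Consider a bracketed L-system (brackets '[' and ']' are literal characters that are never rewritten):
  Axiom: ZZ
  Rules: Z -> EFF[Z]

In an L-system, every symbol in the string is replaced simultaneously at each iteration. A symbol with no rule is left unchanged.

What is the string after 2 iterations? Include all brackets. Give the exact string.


Step 0: ZZ
Step 1: EFF[Z]EFF[Z]
Step 2: EFF[EFF[Z]]EFF[EFF[Z]]

Answer: EFF[EFF[Z]]EFF[EFF[Z]]


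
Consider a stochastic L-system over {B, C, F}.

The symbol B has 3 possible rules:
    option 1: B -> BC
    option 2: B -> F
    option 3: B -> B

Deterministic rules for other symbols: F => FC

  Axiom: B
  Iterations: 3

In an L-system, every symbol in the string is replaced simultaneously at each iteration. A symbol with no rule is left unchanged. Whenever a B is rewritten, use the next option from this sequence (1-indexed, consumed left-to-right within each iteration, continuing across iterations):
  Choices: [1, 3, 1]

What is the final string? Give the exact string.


Step 0: B
Step 1: BC  (used choices [1])
Step 2: BC  (used choices [3])
Step 3: BCC  (used choices [1])

Answer: BCC


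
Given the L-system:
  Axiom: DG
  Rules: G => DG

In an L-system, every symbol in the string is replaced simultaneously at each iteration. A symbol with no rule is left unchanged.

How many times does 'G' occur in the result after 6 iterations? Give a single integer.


Step 0: DG  (1 'G')
Step 1: DDG  (1 'G')
Step 2: DDDG  (1 'G')
Step 3: DDDDG  (1 'G')
Step 4: DDDDDG  (1 'G')
Step 5: DDDDDDG  (1 'G')
Step 6: DDDDDDDG  (1 'G')

Answer: 1


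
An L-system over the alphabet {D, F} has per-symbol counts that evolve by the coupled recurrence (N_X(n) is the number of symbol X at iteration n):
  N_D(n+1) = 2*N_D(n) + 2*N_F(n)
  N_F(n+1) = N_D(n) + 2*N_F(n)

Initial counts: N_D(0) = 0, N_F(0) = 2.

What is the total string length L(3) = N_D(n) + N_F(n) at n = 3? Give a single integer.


Step 0: N_D=0, N_F=2, L=2
Step 1: N_D=4, N_F=4, L=8
Step 2: N_D=16, N_F=12, L=28
Step 3: N_D=56, N_F=40, L=96

Answer: 96


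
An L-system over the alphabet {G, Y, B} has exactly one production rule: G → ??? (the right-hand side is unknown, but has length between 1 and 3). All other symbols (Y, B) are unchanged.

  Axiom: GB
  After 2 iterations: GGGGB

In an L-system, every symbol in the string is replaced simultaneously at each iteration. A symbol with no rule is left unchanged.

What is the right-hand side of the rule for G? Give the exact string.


Trying G → GG:
  Step 0: GB
  Step 1: GGB
  Step 2: GGGGB
Matches the given result.

Answer: GG


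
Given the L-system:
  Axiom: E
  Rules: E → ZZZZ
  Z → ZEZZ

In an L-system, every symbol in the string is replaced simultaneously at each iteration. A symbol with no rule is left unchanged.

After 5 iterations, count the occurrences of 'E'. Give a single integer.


Step 0: E  (1 'E')
Step 1: ZZZZ  (0 'E')
Step 2: ZEZZZEZZZEZZZEZZ  (4 'E')
Step 3: ZEZZZZZZZEZZZEZZZEZZZZZZZEZZZEZZZEZZZZZZZEZZZEZZZEZZZZZZZEZZZEZZ  (12 'E')
Step 4: ZEZZZZZZZEZZZEZZZEZZZEZZZEZZZEZZZEZZZZZZZEZZZEZZZEZZZZZZZEZZZEZZZEZZZZZZZEZZZEZZZEZZZEZZZEZZZEZZZEZZZZZZZEZZZEZZZEZZZZZZZEZZZEZZZEZZZZZZZEZZZEZZZEZZZEZZZEZZZEZZZEZZZZZZZEZZZEZZZEZZZZZZZEZZZEZZZEZZZZZZZEZZZEZZZEZZZEZZZEZZZEZZZEZZZZZZZEZZZEZZZEZZZZZZZEZZZEZZ  (52 'E')
Step 5: ZEZZZZZZZEZZZEZZZEZZZEZZZEZZZEZZZEZZZZZZZEZZZEZZZEZZZZZZZEZZZEZZZEZZZZZZZEZZZEZZZEZZZZZZZEZZZEZZZEZZZZZZZEZZZEZZZEZZZZZZZEZZZEZZZEZZZZZZZEZZZEZZZEZZZEZZZEZZZEZZZEZZZZZZZEZZZEZZZEZZZZZZZEZZZEZZZEZZZZZZZEZZZEZZZEZZZEZZZEZZZEZZZEZZZZZZZEZZZEZZZEZZZZZZZEZZZEZZZEZZZZZZZEZZZEZZZEZZZEZZZEZZZEZZZEZZZZZZZEZZZEZZZEZZZZZZZEZZZEZZZEZZZZZZZEZZZEZZZEZZZZZZZEZZZEZZZEZZZZZZZEZZZEZZZEZZZZZZZEZZZEZZZEZZZZZZZEZZZEZZZEZZZEZZZEZZZEZZZEZZZZZZZEZZZEZZZEZZZZZZZEZZZEZZZEZZZZZZZEZZZEZZZEZZZEZZZEZZZEZZZEZZZZZZZEZZZEZZZEZZZZZZZEZZZEZZZEZZZZZZZEZZZEZZZEZZZEZZZEZZZEZZZEZZZZZZZEZZZEZZZEZZZZZZZEZZZEZZZEZZZZZZZEZZZEZZZEZZZZZZZEZZZEZZZEZZZZZZZEZZZEZZZEZZZZZZZEZZZEZZZEZZZZZZZEZZZEZZZEZZZEZZZEZZZEZZZEZZZZZZZEZZZEZZZEZZZZZZZEZZZEZZZEZZZZZZZEZZZEZZZEZZZEZZZEZZZEZZZEZZZZZZZEZZZEZZZEZZZZZZZEZZZEZZZEZZZZZZZEZZZEZZZEZZZEZZZEZZZEZZZEZZZZZZZEZZZEZZZEZZZZZZZEZZZEZZZEZZZZZZZEZZZEZZZEZZZZZZZEZZZEZZZEZZZZZZZEZZZEZZZEZZZZZZZEZZZEZZZEZZZZZZZEZZZEZZZEZZZEZZZEZZZEZZZEZZZZZZZEZZZEZZZEZZZZZZZEZZZEZZZEZZZZZZZEZZZEZZZEZZZEZZZEZZZEZZZEZZZZZZZEZZZEZZZEZZZZZZZEZZZEZZ  (204 'E')

Answer: 204


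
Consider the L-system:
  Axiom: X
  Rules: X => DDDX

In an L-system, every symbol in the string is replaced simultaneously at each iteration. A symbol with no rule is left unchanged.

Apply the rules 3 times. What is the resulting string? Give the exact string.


Answer: DDDDDDDDDX

Derivation:
Step 0: X
Step 1: DDDX
Step 2: DDDDDDX
Step 3: DDDDDDDDDX


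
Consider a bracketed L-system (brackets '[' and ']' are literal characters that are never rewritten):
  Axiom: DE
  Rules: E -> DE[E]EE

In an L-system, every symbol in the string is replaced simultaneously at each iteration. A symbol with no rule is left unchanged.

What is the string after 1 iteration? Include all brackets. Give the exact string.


Answer: DDE[E]EE

Derivation:
Step 0: DE
Step 1: DDE[E]EE


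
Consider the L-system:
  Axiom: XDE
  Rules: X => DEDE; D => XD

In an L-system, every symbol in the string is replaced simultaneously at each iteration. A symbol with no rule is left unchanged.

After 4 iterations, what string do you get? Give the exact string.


Answer: XDEXDEDEDEXDEXDEXDEDEDEXDEDEDEXDEDEDEXDEXDEXDEDEDEXDE

Derivation:
Step 0: XDE
Step 1: DEDEXDE
Step 2: XDEXDEDEDEXDE
Step 3: DEDEXDEDEDEXDEXDEXDEDEDEXDE
Step 4: XDEXDEDEDEXDEXDEXDEDEDEXDEDEDEXDEDEDEXDEXDEXDEDEDEXDE


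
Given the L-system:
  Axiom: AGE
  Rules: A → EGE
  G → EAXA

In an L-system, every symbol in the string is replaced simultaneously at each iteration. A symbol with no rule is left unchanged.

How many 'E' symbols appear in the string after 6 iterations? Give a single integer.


Answer: 57

Derivation:
Step 0: AGE  (1 'E')
Step 1: EGEEAXAE  (4 'E')
Step 2: EEAXAEEEGEXEGEE  (9 'E')
Step 3: EEEGEXEGEEEEEAXAEXEEAXAEE  (15 'E')
Step 4: EEEEAXAEXEEAXAEEEEEEGEXEGEEXEEEGEXEGEEE  (25 'E')
Step 5: EEEEEGEXEGEEXEEEGEXEGEEEEEEEEAXAEXEEAXAEEXEEEEAXAEXEEAXAEEE  (37 'E')
Step 6: EEEEEEAXAEXEEAXAEEXEEEEAXAEXEEAXAEEEEEEEEEGEXEGEEXEEEGEXEGEEEXEEEEEGEXEGEEXEEEGEXEGEEEE  (57 'E')


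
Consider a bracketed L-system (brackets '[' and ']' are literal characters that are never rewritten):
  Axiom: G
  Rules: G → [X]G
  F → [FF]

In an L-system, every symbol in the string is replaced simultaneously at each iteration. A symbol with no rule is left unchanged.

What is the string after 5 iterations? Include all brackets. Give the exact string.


Answer: [X][X][X][X][X]G

Derivation:
Step 0: G
Step 1: [X]G
Step 2: [X][X]G
Step 3: [X][X][X]G
Step 4: [X][X][X][X]G
Step 5: [X][X][X][X][X]G


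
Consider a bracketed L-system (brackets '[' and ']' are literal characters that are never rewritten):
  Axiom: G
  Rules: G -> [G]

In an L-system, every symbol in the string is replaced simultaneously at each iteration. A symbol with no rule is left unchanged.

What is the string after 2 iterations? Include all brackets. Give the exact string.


Step 0: G
Step 1: [G]
Step 2: [[G]]

Answer: [[G]]


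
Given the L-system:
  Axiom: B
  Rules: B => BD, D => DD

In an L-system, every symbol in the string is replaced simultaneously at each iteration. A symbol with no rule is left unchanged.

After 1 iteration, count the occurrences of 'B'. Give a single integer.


Step 0: B  (1 'B')
Step 1: BD  (1 'B')

Answer: 1


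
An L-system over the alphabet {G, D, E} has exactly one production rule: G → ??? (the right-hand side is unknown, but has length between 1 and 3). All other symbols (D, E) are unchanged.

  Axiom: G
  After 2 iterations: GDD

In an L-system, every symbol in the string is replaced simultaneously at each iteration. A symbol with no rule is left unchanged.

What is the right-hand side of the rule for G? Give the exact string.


Trying G → GD:
  Step 0: G
  Step 1: GD
  Step 2: GDD
Matches the given result.

Answer: GD


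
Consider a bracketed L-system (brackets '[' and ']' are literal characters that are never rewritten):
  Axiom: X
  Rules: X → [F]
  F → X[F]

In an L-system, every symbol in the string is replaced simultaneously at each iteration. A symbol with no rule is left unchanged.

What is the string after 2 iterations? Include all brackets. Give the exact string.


Step 0: X
Step 1: [F]
Step 2: [X[F]]

Answer: [X[F]]


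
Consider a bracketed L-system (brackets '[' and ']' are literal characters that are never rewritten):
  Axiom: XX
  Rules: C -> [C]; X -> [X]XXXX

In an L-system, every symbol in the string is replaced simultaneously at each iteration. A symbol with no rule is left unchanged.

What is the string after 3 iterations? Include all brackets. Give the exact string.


Answer: [[[X]XXXX][X]XXXX[X]XXXX[X]XXXX[X]XXXX][[X]XXXX][X]XXXX[X]XXXX[X]XXXX[X]XXXX[[X]XXXX][X]XXXX[X]XXXX[X]XXXX[X]XXXX[[X]XXXX][X]XXXX[X]XXXX[X]XXXX[X]XXXX[[X]XXXX][X]XXXX[X]XXXX[X]XXXX[X]XXXX[[[X]XXXX][X]XXXX[X]XXXX[X]XXXX[X]XXXX][[X]XXXX][X]XXXX[X]XXXX[X]XXXX[X]XXXX[[X]XXXX][X]XXXX[X]XXXX[X]XXXX[X]XXXX[[X]XXXX][X]XXXX[X]XXXX[X]XXXX[X]XXXX[[X]XXXX][X]XXXX[X]XXXX[X]XXXX[X]XXXX

Derivation:
Step 0: XX
Step 1: [X]XXXX[X]XXXX
Step 2: [[X]XXXX][X]XXXX[X]XXXX[X]XXXX[X]XXXX[[X]XXXX][X]XXXX[X]XXXX[X]XXXX[X]XXXX
Step 3: [[[X]XXXX][X]XXXX[X]XXXX[X]XXXX[X]XXXX][[X]XXXX][X]XXXX[X]XXXX[X]XXXX[X]XXXX[[X]XXXX][X]XXXX[X]XXXX[X]XXXX[X]XXXX[[X]XXXX][X]XXXX[X]XXXX[X]XXXX[X]XXXX[[X]XXXX][X]XXXX[X]XXXX[X]XXXX[X]XXXX[[[X]XXXX][X]XXXX[X]XXXX[X]XXXX[X]XXXX][[X]XXXX][X]XXXX[X]XXXX[X]XXXX[X]XXXX[[X]XXXX][X]XXXX[X]XXXX[X]XXXX[X]XXXX[[X]XXXX][X]XXXX[X]XXXX[X]XXXX[X]XXXX[[X]XXXX][X]XXXX[X]XXXX[X]XXXX[X]XXXX


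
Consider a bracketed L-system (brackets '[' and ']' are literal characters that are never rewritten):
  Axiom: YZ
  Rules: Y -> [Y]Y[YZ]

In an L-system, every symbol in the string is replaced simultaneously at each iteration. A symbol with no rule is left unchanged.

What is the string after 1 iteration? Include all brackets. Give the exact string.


Answer: [Y]Y[YZ]Z

Derivation:
Step 0: YZ
Step 1: [Y]Y[YZ]Z


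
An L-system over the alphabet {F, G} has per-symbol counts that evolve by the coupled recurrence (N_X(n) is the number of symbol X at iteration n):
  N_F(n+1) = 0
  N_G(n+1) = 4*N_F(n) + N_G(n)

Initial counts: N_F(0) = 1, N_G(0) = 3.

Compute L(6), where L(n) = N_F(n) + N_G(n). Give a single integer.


Answer: 7

Derivation:
Step 0: N_F=1, N_G=3, L=4
Step 1: N_F=0, N_G=7, L=7
Step 2: N_F=0, N_G=7, L=7
Step 3: N_F=0, N_G=7, L=7
Step 4: N_F=0, N_G=7, L=7
Step 5: N_F=0, N_G=7, L=7
Step 6: N_F=0, N_G=7, L=7


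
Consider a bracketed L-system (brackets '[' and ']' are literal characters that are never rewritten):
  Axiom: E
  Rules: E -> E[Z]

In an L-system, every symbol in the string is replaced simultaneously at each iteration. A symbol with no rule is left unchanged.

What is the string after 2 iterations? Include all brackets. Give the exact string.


Step 0: E
Step 1: E[Z]
Step 2: E[Z][Z]

Answer: E[Z][Z]


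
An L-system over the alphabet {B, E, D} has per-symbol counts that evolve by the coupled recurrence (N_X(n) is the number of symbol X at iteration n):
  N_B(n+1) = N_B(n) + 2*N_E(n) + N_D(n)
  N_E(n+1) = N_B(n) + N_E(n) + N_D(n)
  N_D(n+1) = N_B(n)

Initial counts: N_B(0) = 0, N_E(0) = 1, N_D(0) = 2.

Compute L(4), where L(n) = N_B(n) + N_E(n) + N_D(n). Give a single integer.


Step 0: N_B=0, N_E=1, N_D=2, L=3
Step 1: N_B=4, N_E=3, N_D=0, L=7
Step 2: N_B=10, N_E=7, N_D=4, L=21
Step 3: N_B=28, N_E=21, N_D=10, L=59
Step 4: N_B=80, N_E=59, N_D=28, L=167

Answer: 167


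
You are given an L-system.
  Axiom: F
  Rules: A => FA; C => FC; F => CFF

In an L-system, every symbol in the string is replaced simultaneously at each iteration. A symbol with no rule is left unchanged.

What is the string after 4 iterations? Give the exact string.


Step 0: F
Step 1: CFF
Step 2: FCCFFCFF
Step 3: CFFFCFCCFFCFFFCCFFCFF
Step 4: FCCFFCFFCFFFCCFFFCFCCFFCFFFCCFFCFFCFFFCFCCFFCFFFCCFFCFF

Answer: FCCFFCFFCFFFCCFFFCFCCFFCFFFCCFFCFFCFFFCFCCFFCFFFCCFFCFF


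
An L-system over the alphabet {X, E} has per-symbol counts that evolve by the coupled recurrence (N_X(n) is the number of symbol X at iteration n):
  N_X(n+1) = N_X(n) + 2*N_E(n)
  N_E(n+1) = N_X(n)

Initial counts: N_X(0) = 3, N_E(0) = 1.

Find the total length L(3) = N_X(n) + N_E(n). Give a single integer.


Step 0: N_X=3, N_E=1, L=4
Step 1: N_X=5, N_E=3, L=8
Step 2: N_X=11, N_E=5, L=16
Step 3: N_X=21, N_E=11, L=32

Answer: 32


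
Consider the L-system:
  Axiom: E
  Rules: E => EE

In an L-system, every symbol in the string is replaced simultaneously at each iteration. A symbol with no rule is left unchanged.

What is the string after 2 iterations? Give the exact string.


Answer: EEEE

Derivation:
Step 0: E
Step 1: EE
Step 2: EEEE


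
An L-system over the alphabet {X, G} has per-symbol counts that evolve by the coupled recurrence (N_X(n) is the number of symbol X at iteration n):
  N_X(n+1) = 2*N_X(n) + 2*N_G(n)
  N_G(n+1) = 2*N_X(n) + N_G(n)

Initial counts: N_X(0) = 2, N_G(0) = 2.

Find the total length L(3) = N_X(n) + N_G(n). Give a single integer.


Step 0: N_X=2, N_G=2, L=4
Step 1: N_X=8, N_G=6, L=14
Step 2: N_X=28, N_G=22, L=50
Step 3: N_X=100, N_G=78, L=178

Answer: 178


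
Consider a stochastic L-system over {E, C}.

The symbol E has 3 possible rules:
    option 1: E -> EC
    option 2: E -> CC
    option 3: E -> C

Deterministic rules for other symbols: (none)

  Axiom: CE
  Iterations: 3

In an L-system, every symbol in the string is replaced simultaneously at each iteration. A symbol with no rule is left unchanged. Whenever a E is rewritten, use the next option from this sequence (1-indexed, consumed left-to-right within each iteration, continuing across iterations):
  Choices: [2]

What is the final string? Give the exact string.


Step 0: CE
Step 1: CCC  (used choices [2])
Step 2: CCC  (used choices [])
Step 3: CCC  (used choices [])

Answer: CCC


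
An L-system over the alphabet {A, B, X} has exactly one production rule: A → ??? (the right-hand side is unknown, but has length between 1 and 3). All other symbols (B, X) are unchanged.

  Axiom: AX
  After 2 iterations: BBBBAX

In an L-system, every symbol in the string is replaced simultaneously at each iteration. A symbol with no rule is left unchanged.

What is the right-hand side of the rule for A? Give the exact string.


Trying A → BBA:
  Step 0: AX
  Step 1: BBAX
  Step 2: BBBBAX
Matches the given result.

Answer: BBA


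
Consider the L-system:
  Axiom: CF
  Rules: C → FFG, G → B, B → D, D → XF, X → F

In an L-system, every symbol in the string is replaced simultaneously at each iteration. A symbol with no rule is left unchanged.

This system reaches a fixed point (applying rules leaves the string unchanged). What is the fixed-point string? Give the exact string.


Step 0: CF
Step 1: FFGF
Step 2: FFBF
Step 3: FFDF
Step 4: FFXFF
Step 5: FFFFF
Step 6: FFFFF  (unchanged — fixed point at step 5)

Answer: FFFFF


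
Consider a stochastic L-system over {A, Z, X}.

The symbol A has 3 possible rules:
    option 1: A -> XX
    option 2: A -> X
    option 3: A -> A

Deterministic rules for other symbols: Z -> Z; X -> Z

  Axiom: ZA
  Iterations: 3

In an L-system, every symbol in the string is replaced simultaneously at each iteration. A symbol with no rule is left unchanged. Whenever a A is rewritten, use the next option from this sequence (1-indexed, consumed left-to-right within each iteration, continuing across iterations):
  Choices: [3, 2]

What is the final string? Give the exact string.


Answer: ZZ

Derivation:
Step 0: ZA
Step 1: ZA  (used choices [3])
Step 2: ZX  (used choices [2])
Step 3: ZZ  (used choices [])


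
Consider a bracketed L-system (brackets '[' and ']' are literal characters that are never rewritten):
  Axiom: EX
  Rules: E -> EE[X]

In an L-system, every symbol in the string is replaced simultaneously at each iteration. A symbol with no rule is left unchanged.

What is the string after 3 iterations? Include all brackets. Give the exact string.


Answer: EE[X]EE[X][X]EE[X]EE[X][X][X]X

Derivation:
Step 0: EX
Step 1: EE[X]X
Step 2: EE[X]EE[X][X]X
Step 3: EE[X]EE[X][X]EE[X]EE[X][X][X]X


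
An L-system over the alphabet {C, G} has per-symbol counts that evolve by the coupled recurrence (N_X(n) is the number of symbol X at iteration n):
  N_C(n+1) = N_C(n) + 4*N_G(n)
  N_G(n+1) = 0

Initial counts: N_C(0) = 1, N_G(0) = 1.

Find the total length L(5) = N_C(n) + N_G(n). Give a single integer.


Answer: 5

Derivation:
Step 0: N_C=1, N_G=1, L=2
Step 1: N_C=5, N_G=0, L=5
Step 2: N_C=5, N_G=0, L=5
Step 3: N_C=5, N_G=0, L=5
Step 4: N_C=5, N_G=0, L=5
Step 5: N_C=5, N_G=0, L=5


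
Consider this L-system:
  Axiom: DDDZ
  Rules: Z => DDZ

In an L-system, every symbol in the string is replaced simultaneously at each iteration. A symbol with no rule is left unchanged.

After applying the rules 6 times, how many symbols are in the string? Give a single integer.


Step 0: length = 4
Step 1: length = 6
Step 2: length = 8
Step 3: length = 10
Step 4: length = 12
Step 5: length = 14
Step 6: length = 16

Answer: 16


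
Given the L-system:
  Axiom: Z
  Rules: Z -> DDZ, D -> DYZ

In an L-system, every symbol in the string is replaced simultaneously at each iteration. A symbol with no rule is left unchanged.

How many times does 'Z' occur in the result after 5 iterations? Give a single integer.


Step 0: Z  (1 'Z')
Step 1: DDZ  (1 'Z')
Step 2: DYZDYZDDZ  (3 'Z')
Step 3: DYZYDDZDYZYDDZDYZDYZDDZ  (7 'Z')
Step 4: DYZYDDZYDYZDYZDDZDYZYDDZYDYZDYZDDZDYZYDDZDYZYDDZDYZDYZDDZ  (17 'Z')
Step 5: DYZYDDZYDYZDYZDDZYDYZYDDZDYZYDDZDYZDYZDDZDYZYDDZYDYZDYZDDZYDYZYDDZDYZYDDZDYZDYZDDZDYZYDDZYDYZDYZDDZDYZYDDZYDYZDYZDDZDYZYDDZDYZYDDZDYZDYZDDZ  (41 'Z')

Answer: 41


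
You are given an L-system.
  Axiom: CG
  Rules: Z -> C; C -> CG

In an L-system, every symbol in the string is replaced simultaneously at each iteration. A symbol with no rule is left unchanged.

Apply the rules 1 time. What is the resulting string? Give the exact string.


Answer: CGG

Derivation:
Step 0: CG
Step 1: CGG


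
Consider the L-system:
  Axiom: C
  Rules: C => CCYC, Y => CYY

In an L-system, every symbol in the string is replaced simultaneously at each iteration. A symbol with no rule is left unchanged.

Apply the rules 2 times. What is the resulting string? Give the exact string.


Step 0: C
Step 1: CCYC
Step 2: CCYCCCYCCYYCCYC

Answer: CCYCCCYCCYYCCYC


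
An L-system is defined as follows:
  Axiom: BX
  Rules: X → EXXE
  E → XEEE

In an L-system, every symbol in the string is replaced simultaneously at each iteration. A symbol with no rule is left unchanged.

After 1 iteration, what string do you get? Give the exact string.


Step 0: BX
Step 1: BEXXE

Answer: BEXXE


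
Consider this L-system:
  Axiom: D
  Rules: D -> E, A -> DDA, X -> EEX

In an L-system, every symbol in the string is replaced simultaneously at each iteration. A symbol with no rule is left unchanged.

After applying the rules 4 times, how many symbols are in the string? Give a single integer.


Step 0: length = 1
Step 1: length = 1
Step 2: length = 1
Step 3: length = 1
Step 4: length = 1

Answer: 1


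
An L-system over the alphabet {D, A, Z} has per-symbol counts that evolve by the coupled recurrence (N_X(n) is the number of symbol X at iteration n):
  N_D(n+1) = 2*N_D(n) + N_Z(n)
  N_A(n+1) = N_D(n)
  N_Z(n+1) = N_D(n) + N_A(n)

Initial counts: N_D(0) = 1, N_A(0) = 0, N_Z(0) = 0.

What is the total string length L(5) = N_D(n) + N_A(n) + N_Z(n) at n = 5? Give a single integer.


Step 0: N_D=1, N_A=0, N_Z=0, L=1
Step 1: N_D=2, N_A=1, N_Z=1, L=4
Step 2: N_D=5, N_A=2, N_Z=3, L=10
Step 3: N_D=13, N_A=5, N_Z=7, L=25
Step 4: N_D=33, N_A=13, N_Z=18, L=64
Step 5: N_D=84, N_A=33, N_Z=46, L=163

Answer: 163


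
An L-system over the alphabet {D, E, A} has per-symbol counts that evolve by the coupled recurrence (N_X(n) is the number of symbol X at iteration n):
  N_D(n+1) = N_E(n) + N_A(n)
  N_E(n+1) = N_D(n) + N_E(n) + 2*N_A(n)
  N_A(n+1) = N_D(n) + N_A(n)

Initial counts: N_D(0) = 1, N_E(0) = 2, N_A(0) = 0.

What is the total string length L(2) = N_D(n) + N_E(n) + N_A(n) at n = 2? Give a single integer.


Answer: 14

Derivation:
Step 0: N_D=1, N_E=2, N_A=0, L=3
Step 1: N_D=2, N_E=3, N_A=1, L=6
Step 2: N_D=4, N_E=7, N_A=3, L=14


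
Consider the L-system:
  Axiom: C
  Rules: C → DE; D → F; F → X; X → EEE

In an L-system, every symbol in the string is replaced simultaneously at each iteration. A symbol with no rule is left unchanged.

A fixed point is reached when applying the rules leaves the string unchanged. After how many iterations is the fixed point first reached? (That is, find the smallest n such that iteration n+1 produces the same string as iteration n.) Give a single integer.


Step 0: C
Step 1: DE
Step 2: FE
Step 3: XE
Step 4: EEEE
Step 5: EEEE  (unchanged — fixed point at step 4)

Answer: 4


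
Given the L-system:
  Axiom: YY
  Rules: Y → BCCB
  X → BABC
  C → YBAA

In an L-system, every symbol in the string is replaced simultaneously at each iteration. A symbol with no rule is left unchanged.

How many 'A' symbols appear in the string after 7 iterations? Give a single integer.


Answer: 56

Derivation:
Step 0: YY  (0 'A')
Step 1: BCCBBCCB  (0 'A')
Step 2: BYBAAYBAABBYBAAYBAAB  (8 'A')
Step 3: BBCCBBAABCCBBAABBBCCBBAABCCBBAAB  (8 'A')
Step 4: BBYBAAYBAABBAABYBAAYBAABBAABBBYBAAYBAABBAABYBAAYBAABBAAB  (24 'A')
Step 5: BBBCCBBAABCCBBAABBAABBCCBBAABCCBBAABBAABBBBCCBBAABCCBBAABBAABBCCBBAABCCBBAABBAAB  (24 'A')
Step 6: BBBYBAAYBAABBAABYBAAYBAABBAABBAABBYBAAYBAABBAABYBAAYBAABBAABBAABBBBYBAAYBAABBAABYBAAYBAABBAABBAABBYBAAYBAABBAABYBAAYBAABBAABBAAB  (56 'A')
Step 7: BBBBCCBBAABCCBBAABBAABBCCBBAABCCBBAABBAABBAABBBCCBBAABCCBBAABBAABBCCBBAABCCBBAABBAABBAABBBBBCCBBAABCCBBAABBAABBCCBBAABCCBBAABBAABBAABBBCCBBAABCCBBAABBAABBCCBBAABCCBBAABBAABBAAB  (56 'A')


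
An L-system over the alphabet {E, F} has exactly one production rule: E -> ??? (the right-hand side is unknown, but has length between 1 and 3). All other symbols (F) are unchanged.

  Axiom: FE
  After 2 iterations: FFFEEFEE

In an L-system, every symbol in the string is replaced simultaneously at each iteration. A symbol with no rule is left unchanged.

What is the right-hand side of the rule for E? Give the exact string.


Trying E -> FEE:
  Step 0: FE
  Step 1: FFEE
  Step 2: FFFEEFEE
Matches the given result.

Answer: FEE


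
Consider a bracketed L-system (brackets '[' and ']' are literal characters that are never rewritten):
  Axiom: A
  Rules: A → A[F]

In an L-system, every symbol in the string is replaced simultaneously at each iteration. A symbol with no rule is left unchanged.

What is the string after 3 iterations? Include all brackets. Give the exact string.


Step 0: A
Step 1: A[F]
Step 2: A[F][F]
Step 3: A[F][F][F]

Answer: A[F][F][F]


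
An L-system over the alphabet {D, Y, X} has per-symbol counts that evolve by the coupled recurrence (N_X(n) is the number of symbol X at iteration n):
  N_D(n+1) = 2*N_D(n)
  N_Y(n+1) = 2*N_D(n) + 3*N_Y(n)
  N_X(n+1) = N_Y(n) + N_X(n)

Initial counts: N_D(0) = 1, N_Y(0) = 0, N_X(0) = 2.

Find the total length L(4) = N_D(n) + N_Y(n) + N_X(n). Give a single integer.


Step 0: N_D=1, N_Y=0, N_X=2, L=3
Step 1: N_D=2, N_Y=2, N_X=2, L=6
Step 2: N_D=4, N_Y=10, N_X=4, L=18
Step 3: N_D=8, N_Y=38, N_X=14, L=60
Step 4: N_D=16, N_Y=130, N_X=52, L=198

Answer: 198


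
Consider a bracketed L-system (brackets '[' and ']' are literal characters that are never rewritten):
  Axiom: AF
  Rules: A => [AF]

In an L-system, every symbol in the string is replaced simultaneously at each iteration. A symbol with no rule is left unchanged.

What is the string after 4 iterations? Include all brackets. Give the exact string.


Step 0: AF
Step 1: [AF]F
Step 2: [[AF]F]F
Step 3: [[[AF]F]F]F
Step 4: [[[[AF]F]F]F]F

Answer: [[[[AF]F]F]F]F


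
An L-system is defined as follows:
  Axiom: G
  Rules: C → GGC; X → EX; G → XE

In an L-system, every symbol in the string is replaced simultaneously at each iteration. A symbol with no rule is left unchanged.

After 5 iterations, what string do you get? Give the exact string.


Answer: EEEEXE

Derivation:
Step 0: G
Step 1: XE
Step 2: EXE
Step 3: EEXE
Step 4: EEEXE
Step 5: EEEEXE


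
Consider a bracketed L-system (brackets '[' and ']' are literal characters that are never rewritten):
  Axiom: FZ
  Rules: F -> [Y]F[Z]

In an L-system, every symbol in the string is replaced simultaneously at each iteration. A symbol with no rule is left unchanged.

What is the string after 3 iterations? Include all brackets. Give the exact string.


Step 0: FZ
Step 1: [Y]F[Z]Z
Step 2: [Y][Y]F[Z][Z]Z
Step 3: [Y][Y][Y]F[Z][Z][Z]Z

Answer: [Y][Y][Y]F[Z][Z][Z]Z


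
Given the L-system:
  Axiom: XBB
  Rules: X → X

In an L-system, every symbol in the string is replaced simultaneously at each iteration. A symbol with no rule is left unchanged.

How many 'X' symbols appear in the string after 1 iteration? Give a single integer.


Answer: 1

Derivation:
Step 0: XBB  (1 'X')
Step 1: XBB  (1 'X')


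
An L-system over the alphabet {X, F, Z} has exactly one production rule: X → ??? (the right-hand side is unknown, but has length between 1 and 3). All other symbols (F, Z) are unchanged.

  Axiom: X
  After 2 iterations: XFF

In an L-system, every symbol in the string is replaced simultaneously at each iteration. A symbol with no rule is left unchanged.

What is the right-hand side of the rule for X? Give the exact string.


Trying X → XF:
  Step 0: X
  Step 1: XF
  Step 2: XFF
Matches the given result.

Answer: XF


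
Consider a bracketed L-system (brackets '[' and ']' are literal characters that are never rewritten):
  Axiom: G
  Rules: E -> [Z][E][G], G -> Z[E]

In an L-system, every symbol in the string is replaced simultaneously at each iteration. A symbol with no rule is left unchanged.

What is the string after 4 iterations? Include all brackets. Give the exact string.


Step 0: G
Step 1: Z[E]
Step 2: Z[[Z][E][G]]
Step 3: Z[[Z][[Z][E][G]][Z[E]]]
Step 4: Z[[Z][[Z][[Z][E][G]][Z[E]]][Z[[Z][E][G]]]]

Answer: Z[[Z][[Z][[Z][E][G]][Z[E]]][Z[[Z][E][G]]]]


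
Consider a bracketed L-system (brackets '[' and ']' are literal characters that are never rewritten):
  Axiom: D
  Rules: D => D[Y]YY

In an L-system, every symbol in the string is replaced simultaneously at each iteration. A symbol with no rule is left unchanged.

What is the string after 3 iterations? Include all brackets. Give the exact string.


Step 0: D
Step 1: D[Y]YY
Step 2: D[Y]YY[Y]YY
Step 3: D[Y]YY[Y]YY[Y]YY

Answer: D[Y]YY[Y]YY[Y]YY


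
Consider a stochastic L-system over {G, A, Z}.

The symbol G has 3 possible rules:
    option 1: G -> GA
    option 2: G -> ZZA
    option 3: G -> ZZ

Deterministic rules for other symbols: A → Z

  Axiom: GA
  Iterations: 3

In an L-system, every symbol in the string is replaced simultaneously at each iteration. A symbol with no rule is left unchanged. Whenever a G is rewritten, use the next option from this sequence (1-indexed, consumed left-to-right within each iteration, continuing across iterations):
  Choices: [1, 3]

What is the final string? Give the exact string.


Step 0: GA
Step 1: GAZ  (used choices [1])
Step 2: ZZZZ  (used choices [3])
Step 3: ZZZZ  (used choices [])

Answer: ZZZZ


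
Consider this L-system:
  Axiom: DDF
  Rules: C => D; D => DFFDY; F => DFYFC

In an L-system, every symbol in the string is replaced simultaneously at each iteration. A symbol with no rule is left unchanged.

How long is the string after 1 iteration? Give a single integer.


Answer: 15

Derivation:
Step 0: length = 3
Step 1: length = 15


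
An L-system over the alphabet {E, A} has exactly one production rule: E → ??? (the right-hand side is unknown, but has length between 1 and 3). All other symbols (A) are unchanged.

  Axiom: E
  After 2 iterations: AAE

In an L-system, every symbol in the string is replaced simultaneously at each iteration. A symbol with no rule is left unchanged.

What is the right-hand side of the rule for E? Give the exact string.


Answer: AE

Derivation:
Trying E → AE:
  Step 0: E
  Step 1: AE
  Step 2: AAE
Matches the given result.


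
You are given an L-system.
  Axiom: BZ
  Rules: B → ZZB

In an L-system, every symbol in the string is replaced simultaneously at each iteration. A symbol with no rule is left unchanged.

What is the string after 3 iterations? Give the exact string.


Answer: ZZZZZZBZ

Derivation:
Step 0: BZ
Step 1: ZZBZ
Step 2: ZZZZBZ
Step 3: ZZZZZZBZ


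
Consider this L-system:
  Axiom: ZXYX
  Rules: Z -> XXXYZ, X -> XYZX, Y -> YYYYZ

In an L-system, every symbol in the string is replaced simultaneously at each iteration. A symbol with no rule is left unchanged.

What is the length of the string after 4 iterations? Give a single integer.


Step 0: length = 4
Step 1: length = 18
Step 2: length = 83
Step 3: length = 389
Step 4: length = 1839

Answer: 1839


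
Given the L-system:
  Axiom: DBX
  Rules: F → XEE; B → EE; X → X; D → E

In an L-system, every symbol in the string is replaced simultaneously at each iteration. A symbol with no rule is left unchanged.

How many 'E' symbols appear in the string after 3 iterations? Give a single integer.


Step 0: DBX  (0 'E')
Step 1: EEEX  (3 'E')
Step 2: EEEX  (3 'E')
Step 3: EEEX  (3 'E')

Answer: 3


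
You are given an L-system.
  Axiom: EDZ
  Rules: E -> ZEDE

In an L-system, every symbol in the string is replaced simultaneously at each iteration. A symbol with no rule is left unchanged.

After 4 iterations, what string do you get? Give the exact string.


Step 0: EDZ
Step 1: ZEDEDZ
Step 2: ZZEDEDZEDEDZ
Step 3: ZZZEDEDZEDEDZZEDEDZEDEDZ
Step 4: ZZZZEDEDZEDEDZZEDEDZEDEDZZZEDEDZEDEDZZEDEDZEDEDZ

Answer: ZZZZEDEDZEDEDZZEDEDZEDEDZZZEDEDZEDEDZZEDEDZEDEDZ


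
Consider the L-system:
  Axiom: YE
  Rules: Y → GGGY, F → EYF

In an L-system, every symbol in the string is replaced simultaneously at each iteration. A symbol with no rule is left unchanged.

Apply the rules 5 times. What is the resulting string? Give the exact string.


Step 0: YE
Step 1: GGGYE
Step 2: GGGGGGYE
Step 3: GGGGGGGGGYE
Step 4: GGGGGGGGGGGGYE
Step 5: GGGGGGGGGGGGGGGYE

Answer: GGGGGGGGGGGGGGGYE


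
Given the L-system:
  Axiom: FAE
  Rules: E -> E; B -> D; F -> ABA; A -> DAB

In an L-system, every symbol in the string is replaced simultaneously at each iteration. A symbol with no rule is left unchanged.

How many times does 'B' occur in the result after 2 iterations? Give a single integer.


Answer: 3

Derivation:
Step 0: FAE  (0 'B')
Step 1: ABADABE  (2 'B')
Step 2: DABDDABDDABDE  (3 'B')


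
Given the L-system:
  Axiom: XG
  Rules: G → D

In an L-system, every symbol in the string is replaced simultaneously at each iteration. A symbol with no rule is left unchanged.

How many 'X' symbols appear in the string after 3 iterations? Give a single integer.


Answer: 1

Derivation:
Step 0: XG  (1 'X')
Step 1: XD  (1 'X')
Step 2: XD  (1 'X')
Step 3: XD  (1 'X')


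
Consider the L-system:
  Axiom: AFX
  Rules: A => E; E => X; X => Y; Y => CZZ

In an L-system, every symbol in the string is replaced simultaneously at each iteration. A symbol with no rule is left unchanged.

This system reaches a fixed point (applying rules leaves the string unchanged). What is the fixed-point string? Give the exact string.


Answer: CZZFCZZ

Derivation:
Step 0: AFX
Step 1: EFY
Step 2: XFCZZ
Step 3: YFCZZ
Step 4: CZZFCZZ
Step 5: CZZFCZZ  (unchanged — fixed point at step 4)


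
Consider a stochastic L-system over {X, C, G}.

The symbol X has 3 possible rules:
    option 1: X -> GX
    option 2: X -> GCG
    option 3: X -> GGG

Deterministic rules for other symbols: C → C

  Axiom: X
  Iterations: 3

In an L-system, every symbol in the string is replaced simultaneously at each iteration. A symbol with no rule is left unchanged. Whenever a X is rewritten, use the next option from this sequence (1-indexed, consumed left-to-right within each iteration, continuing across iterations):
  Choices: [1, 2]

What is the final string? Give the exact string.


Answer: GGCG

Derivation:
Step 0: X
Step 1: GX  (used choices [1])
Step 2: GGCG  (used choices [2])
Step 3: GGCG  (used choices [])
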